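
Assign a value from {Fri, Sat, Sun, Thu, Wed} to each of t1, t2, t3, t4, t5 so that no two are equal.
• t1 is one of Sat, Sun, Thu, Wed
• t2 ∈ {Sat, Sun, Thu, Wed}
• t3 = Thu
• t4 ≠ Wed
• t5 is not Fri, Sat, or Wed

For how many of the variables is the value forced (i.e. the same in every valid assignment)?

3

t3 has just one choice, so t3 = Thu. So t1, t2, t4, t5 can't be Thu.
t5's domain is down to {Sun}, so t5 = Sun. So t1, t2, t4 can't be Sun.
The 3 still-open variables together cover exactly {Fri, Sat, Wed} — 3 values for 3 variables — and Fri appears only in t4's list, so t4 = Fri.
Determined: t3=Thu, t4=Fri, t5=Sun. The other variables each still have more than one consistent value. That makes 3.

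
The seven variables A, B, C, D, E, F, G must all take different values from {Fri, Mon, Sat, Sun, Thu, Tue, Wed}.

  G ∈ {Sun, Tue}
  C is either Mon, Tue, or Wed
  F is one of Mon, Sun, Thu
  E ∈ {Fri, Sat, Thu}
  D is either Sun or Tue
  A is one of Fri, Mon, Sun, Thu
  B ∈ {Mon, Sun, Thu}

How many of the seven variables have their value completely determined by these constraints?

The 7 variables draw from only 7 values {Fri, Mon, Sat, Sun, Thu, Tue, Wed}, so each is used; only E can be Sat, hence E = Sat.
Among the 6 still-open variables, Fri fits only A (and all 6 values in {Fri, Mon, Sun, Thu, Tue, Wed} must be used), so A = Fri.
Among the 5 still-open variables, Wed fits only C (and all 5 values in {Mon, Sun, Thu, Tue, Wed} must be used), so C = Wed.
D and G between them cover only {Sun, Tue} — a naked pair. Remove those values from B, F.
Determined: A=Fri, C=Wed, E=Sat. The other variables each still have more than one consistent value. That makes 3.

3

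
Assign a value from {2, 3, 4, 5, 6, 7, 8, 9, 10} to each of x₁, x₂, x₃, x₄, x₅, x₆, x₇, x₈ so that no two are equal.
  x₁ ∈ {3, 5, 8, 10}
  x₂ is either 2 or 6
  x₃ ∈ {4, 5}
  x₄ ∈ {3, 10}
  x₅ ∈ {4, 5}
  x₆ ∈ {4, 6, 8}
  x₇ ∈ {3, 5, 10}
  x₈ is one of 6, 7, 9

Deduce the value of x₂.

x₃ and x₅ share exactly the 2 values {4, 5}; by pigeonhole those values go to them, so strike 4, 5 from x₁, x₆, x₇.
x₄ and x₇ between them cover only {3, 10} — a naked pair. Remove those values from x₁.
x₁ must be 8 (only option left). So x₆ can't be 8.
x₆ must be 6 (only option left). Eliminate 6 elsewhere: x₂, x₈.
So x₂ = 2.

2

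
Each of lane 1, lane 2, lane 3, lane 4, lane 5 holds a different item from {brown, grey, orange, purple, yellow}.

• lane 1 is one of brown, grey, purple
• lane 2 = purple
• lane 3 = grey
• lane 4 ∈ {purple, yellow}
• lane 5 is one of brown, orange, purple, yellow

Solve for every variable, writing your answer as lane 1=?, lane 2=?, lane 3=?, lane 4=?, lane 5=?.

lane 1=brown, lane 2=purple, lane 3=grey, lane 4=yellow, lane 5=orange

lane 2 must be purple (only option left). Eliminate purple elsewhere: lane 1, lane 4, lane 5.
lane 3's domain is down to {grey}, so lane 3 = grey. Strike grey from lane 1.
lane 4 has just one choice, so lane 4 = yellow. Remove yellow from lane 5.
lane 1 has just one choice, so lane 1 = brown. Remove brown from lane 5.
lane 5 has just one choice, so lane 5 = orange.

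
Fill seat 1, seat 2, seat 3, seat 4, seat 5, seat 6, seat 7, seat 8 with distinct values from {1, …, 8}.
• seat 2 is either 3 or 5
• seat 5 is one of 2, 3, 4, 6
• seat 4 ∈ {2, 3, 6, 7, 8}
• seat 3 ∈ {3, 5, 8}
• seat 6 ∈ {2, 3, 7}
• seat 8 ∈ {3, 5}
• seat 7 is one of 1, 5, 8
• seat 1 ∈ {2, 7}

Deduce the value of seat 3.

The 8 variables draw from only 8 values {1, 2, 3, 4, 5, 6, 7, 8}, so each is used; only seat 7 can be 1, hence seat 7 = 1.
The 7 still-open variables together cover exactly {2, 3, 4, 5, 6, 7, 8} — 7 values for 7 variables — and 4 appears only in seat 5's list, so seat 5 = 4.
Among the 6 still-open variables, 6 fits only seat 4 (and all 6 values in {2, 3, 5, 6, 7, 8} must be used), so seat 4 = 6.
The 5 still-open variables draw from only 5 values {2, 3, 5, 7, 8}, so each is used; only seat 3 can be 8, hence seat 3 = 8.

8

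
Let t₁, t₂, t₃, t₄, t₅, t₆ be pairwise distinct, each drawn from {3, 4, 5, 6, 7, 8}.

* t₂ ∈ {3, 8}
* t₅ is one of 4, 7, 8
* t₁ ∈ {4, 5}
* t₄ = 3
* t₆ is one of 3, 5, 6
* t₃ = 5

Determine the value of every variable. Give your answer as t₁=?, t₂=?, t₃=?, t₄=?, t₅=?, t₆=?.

t₃'s domain is down to {5}, so t₃ = 5. Remove 5 from t₁, t₆.
t₄'s domain is down to {3}, so t₄ = 3. Strike 3 from t₂, t₆.
t₆ has just one choice, so t₆ = 6.
t₁ must be 4 (only option left). Remove 4 from t₅.
t₂'s domain is down to {8}, so t₂ = 8. Strike 8 from t₅.
That leaves t₅ = 7.

t₁=4, t₂=8, t₃=5, t₄=3, t₅=7, t₆=6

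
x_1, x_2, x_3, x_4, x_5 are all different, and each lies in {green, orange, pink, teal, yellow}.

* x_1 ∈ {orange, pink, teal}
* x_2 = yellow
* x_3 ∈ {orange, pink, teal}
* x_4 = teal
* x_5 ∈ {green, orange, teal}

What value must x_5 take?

green

x_2 has just one choice, so x_2 = yellow.
x_4 has just one choice, so x_4 = teal. Remove teal from x_1, x_3, x_5.
Among the 3 still-open variables, green fits only x_5 (and all 3 values in {green, orange, pink} must be used), so x_5 = green.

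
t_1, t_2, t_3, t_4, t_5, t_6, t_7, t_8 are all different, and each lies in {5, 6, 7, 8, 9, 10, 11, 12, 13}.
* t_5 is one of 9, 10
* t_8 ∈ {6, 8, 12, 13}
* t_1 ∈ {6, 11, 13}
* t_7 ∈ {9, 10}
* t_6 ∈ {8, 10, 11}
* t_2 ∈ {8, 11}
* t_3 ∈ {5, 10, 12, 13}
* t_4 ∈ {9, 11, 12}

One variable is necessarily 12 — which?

Among the 8 variables, 5 fits only t_3 (and all 8 values in {5, 6, 8, 9, 10, 11, 12, 13} must be used), so t_3 = 5.
t_5 and t_7 between them cover only {9, 10} — a naked pair. Remove those values from t_4, t_6.
t_2 and t_6 between them cover only {8, 11} — a naked pair. Remove those values from t_1, t_4, t_8.
So 12 goes to t_4.

t_4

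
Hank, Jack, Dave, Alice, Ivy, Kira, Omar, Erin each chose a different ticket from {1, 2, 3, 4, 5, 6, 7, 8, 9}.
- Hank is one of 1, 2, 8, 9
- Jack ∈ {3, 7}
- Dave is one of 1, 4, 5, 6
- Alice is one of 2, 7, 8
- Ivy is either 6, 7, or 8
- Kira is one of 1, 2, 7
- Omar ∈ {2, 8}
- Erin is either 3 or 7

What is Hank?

9

Jack and Erin share exactly the 2 values {3, 7}; by pigeonhole those values go to them, so strike 3, 7 from Alice, Ivy, Kira.
Alice and Omar share exactly the 2 values {2, 8}; by pigeonhole those values go to them, so strike 2, 8 from Hank, Ivy, Kira.
Ivy must be 6 (only option left). Remove 6 from Dave.
That leaves Kira = 1. Remove 1 from Hank, Dave.
So Hank = 9.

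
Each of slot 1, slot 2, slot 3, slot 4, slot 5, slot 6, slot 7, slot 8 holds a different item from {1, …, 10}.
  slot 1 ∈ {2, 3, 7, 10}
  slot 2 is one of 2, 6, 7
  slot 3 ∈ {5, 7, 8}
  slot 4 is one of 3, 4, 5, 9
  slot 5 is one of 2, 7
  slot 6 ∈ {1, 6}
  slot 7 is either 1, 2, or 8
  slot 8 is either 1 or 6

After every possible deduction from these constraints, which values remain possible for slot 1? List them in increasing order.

3, 10

slot 6 and slot 8 share exactly the 2 values {1, 6}; by pigeonhole those values go to them, so strike 1, 6 from slot 2, slot 7.
slot 2 and slot 5 share exactly the 2 values {2, 7}; by pigeonhole those values go to them, so strike 2, 7 from slot 1, slot 3, slot 7.
slot 7's domain is down to {8}, so slot 7 = 8. So slot 3 can't be 8.
slot 3's domain is down to {5}, so slot 3 = 5. Remove 5 from slot 4.
No further eliminations apply; slot 1 can still be any of 3, 10.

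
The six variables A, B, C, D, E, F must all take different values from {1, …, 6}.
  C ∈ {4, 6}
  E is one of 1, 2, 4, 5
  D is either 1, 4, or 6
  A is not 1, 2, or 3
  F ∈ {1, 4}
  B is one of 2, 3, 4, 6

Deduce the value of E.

Among the 6 variables, 3 fits only B (and all 6 values in {1, 2, 3, 4, 5, 6} must be used), so B = 3.
The 5 still-open variables together cover exactly {1, 2, 4, 5, 6} — 5 values for 5 variables — and 2 appears only in E's list, so E = 2.

2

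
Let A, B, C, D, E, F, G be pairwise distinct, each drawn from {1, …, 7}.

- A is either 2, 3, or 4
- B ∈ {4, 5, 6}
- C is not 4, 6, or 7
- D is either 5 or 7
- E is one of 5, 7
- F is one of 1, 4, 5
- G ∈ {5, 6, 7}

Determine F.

1

The 2 variables D and E are confined to {5, 7}, which locks those values in; drop them from B, C, F, G.
G has just one choice, so G = 6. Strike 6 from B.
That leaves B = 4. Eliminate 4 elsewhere: A, F.
So F = 1.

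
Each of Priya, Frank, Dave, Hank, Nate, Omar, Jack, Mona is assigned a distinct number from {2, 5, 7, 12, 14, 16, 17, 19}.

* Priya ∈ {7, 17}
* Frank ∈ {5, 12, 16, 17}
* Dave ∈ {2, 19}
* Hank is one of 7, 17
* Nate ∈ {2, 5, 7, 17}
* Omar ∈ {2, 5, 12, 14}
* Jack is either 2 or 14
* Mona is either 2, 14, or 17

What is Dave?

19

Among the 8 variables, 16 fits only Frank (and all 8 values in {2, 5, 7, 12, 14, 16, 17, 19} must be used), so Frank = 16.
The 7 still-open variables draw from only 7 values {2, 5, 7, 12, 14, 17, 19}, so each is used; only Omar can be 12, hence Omar = 12.
Among the 6 still-open variables, 5 fits only Nate (and all 6 values in {2, 5, 7, 14, 17, 19} must be used), so Nate = 5.
Among the 5 still-open variables, 19 fits only Dave (and all 5 values in {2, 7, 14, 17, 19} must be used), so Dave = 19.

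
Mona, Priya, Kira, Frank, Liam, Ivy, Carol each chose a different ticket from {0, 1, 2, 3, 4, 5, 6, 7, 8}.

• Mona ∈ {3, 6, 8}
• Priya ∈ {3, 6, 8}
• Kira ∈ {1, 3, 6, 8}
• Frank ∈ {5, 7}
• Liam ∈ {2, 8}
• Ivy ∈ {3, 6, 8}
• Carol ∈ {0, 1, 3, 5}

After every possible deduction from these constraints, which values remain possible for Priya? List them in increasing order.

Mona, Priya, Ivy share exactly the 3 values {3, 6, 8}; by pigeonhole those values go to them, so strike 3, 6, 8 from Kira, Liam, Carol.
Kira has just one choice, so Kira = 1. Eliminate 1 elsewhere: Carol.
Liam must be 2 (only option left).
No further eliminations apply; Priya can still be any of 3, 6, 8.

3, 6, 8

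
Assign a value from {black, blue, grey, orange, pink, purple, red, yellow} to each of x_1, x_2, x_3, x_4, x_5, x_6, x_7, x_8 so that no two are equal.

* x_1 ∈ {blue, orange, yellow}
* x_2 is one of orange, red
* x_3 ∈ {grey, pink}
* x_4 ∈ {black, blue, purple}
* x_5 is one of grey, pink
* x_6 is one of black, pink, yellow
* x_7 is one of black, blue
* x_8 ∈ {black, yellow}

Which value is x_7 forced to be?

The 8 variables together cover exactly {black, blue, grey, orange, pink, purple, red, yellow} — 8 values for 8 variables — and purple appears only in x_4's list, so x_4 = purple.
The 7 still-open variables together cover exactly {black, blue, grey, orange, pink, red, yellow} — 7 values for 7 variables — and red appears only in x_2's list, so x_2 = red.
The 6 still-open variables together cover exactly {black, blue, grey, orange, pink, yellow} — 6 values for 6 variables — and orange appears only in x_1's list, so x_1 = orange.
Among the 5 still-open variables, blue fits only x_7 (and all 5 values in {black, blue, grey, pink, yellow} must be used), so x_7 = blue.

blue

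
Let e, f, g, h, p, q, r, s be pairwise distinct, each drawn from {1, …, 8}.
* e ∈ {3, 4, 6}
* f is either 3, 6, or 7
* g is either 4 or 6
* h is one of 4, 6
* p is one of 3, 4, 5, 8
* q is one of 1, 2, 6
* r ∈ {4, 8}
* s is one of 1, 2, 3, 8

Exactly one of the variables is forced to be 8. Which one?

r

Among the 8 variables, 5 fits only p (and all 8 values in {1, 2, 3, 4, 5, 6, 7, 8} must be used), so p = 5.
The 7 still-open variables together cover exactly {1, 2, 3, 4, 6, 7, 8} — 7 values for 7 variables — and 7 appears only in f's list, so f = 7.
g and h share exactly the 2 values {4, 6}; by pigeonhole those values go to them, so strike 4, 6 from e, q, r.
So 8 goes to r.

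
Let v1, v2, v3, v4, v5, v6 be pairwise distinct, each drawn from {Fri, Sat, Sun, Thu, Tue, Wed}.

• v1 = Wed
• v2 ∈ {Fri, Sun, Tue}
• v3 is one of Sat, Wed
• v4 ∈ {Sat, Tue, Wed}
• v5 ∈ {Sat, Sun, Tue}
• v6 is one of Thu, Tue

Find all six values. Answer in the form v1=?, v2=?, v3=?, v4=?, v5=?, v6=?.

v1=Wed, v2=Fri, v3=Sat, v4=Tue, v5=Sun, v6=Thu

v1's domain is down to {Wed}, so v1 = Wed. Eliminate Wed elsewhere: v3, v4.
v3's domain is down to {Sat}, so v3 = Sat. Remove Sat from v4, v5.
That leaves v4 = Tue. Strike Tue from v2, v5, v6.
That leaves v5 = Sun. Remove Sun from v2.
v6 must be Thu (only option left).
v2 has just one choice, so v2 = Fri.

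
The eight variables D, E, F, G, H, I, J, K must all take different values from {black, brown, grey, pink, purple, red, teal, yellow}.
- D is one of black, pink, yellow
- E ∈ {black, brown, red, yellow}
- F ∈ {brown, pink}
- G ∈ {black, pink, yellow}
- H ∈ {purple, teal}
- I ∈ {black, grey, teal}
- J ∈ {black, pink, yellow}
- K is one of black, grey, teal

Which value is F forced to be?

The 8 variables together cover exactly {black, brown, grey, pink, purple, red, teal, yellow} — 8 values for 8 variables — and purple appears only in H's list, so H = purple.
Among the 7 still-open variables, red fits only E (and all 7 values in {black, brown, grey, pink, red, teal, yellow} must be used), so E = red.
The 6 still-open variables together cover exactly {black, brown, grey, pink, teal, yellow} — 6 values for 6 variables — and brown appears only in F's list, so F = brown.

brown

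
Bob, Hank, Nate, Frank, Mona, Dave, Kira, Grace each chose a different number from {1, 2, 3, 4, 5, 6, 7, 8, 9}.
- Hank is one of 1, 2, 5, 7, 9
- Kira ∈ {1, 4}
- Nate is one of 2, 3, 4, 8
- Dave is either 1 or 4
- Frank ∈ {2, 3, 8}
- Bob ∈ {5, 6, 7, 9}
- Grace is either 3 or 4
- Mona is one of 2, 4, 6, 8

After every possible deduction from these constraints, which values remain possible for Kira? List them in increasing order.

1, 4

The 2 variables Dave and Kira are confined to {1, 4}, which locks those values in; drop them from Hank, Nate, Mona, Grace.
Grace has just one choice, so Grace = 3. Strike 3 from Nate, Frank.
The 2 variables Nate and Frank are confined to {2, 8}, which locks those values in; drop them from Hank, Mona.
That leaves Mona = 6. Strike 6 from Bob.
No further eliminations apply; Kira can still be any of 1, 4.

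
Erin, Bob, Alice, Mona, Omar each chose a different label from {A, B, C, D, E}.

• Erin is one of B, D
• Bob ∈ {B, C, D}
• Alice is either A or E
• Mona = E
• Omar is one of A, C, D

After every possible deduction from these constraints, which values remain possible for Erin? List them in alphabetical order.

Mona must be E (only option left). Eliminate E elsewhere: Alice.
That leaves Alice = A. Strike A from Omar.
No further eliminations apply; Erin can still be any of B, D.

B, D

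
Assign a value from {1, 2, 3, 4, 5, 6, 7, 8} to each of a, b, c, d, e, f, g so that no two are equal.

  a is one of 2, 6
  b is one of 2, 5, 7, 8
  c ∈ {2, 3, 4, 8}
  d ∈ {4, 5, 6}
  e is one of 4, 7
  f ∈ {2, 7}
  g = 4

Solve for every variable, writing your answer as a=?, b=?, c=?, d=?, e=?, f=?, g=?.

a=6, b=8, c=3, d=5, e=7, f=2, g=4

g has just one choice, so g = 4. Remove 4 from c, d, e.
e's domain is down to {7}, so e = 7. Eliminate 7 elsewhere: b, f.
f has just one choice, so f = 2. So a, b, c can't be 2.
a has just one choice, so a = 6. So d can't be 6.
d's domain is down to {5}, so d = 5. So b can't be 5.
b has just one choice, so b = 8. Remove 8 from c.
That leaves c = 3.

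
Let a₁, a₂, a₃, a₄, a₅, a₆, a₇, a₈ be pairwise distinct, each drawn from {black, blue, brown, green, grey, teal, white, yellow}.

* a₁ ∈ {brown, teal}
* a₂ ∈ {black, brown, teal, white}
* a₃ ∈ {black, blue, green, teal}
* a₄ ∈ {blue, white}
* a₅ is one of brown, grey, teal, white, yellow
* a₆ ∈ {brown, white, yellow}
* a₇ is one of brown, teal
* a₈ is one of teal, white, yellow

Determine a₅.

grey

The 8 variables draw from only 8 values {black, blue, brown, green, grey, teal, white, yellow}, so each is used; only a₃ can be green, hence a₃ = green.
The 7 still-open variables draw from only 7 values {black, blue, brown, grey, teal, white, yellow}, so each is used; only a₂ can be black, hence a₂ = black.
Among the 6 still-open variables, blue fits only a₄ (and all 6 values in {blue, brown, grey, teal, white, yellow} must be used), so a₄ = blue.
The 5 still-open variables draw from only 5 values {brown, grey, teal, white, yellow}, so each is used; only a₅ can be grey, hence a₅ = grey.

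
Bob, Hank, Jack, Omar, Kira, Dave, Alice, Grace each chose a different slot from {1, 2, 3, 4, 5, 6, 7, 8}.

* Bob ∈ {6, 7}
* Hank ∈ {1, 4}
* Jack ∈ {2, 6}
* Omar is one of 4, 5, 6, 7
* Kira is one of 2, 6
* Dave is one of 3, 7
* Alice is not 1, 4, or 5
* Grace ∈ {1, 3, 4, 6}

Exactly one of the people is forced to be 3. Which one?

The 8 variables draw from only 8 values {1, 2, 3, 4, 5, 6, 7, 8}, so each is used; only Omar can be 5, hence Omar = 5.
Among the 7 still-open variables, 8 fits only Alice (and all 7 values in {1, 2, 3, 4, 6, 7, 8} must be used), so Alice = 8.
The 2 variables Jack and Kira are confined to {2, 6}, which locks those values in; drop them from Bob, Grace.
Bob must be 7 (only option left). So Dave can't be 7.
So 3 goes to Dave.

Dave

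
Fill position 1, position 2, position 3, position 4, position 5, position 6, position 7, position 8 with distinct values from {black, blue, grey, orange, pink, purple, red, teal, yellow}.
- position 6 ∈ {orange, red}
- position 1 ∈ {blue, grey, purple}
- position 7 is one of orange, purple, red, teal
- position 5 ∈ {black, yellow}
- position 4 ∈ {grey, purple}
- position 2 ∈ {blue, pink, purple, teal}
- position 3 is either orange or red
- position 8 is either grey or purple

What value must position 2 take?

The 2 variables position 3 and position 6 are confined to {orange, red}, which locks those values in; drop them from position 7.
The 2 variables position 4 and position 8 are confined to {grey, purple}, which locks those values in; drop them from position 1, position 2, position 7.
position 1's domain is down to {blue}, so position 1 = blue. Remove blue from position 2.
position 7 must be teal (only option left). So position 2 can't be teal.
So position 2 = pink.

pink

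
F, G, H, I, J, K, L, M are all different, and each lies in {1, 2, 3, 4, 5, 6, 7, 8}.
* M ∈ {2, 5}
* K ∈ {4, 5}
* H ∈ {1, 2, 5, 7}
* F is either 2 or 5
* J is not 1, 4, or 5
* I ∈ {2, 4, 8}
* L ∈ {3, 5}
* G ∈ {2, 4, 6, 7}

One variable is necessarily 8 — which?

I

The 8 variables draw from only 8 values {1, 2, 3, 4, 5, 6, 7, 8}, so each is used; only H can be 1, hence H = 1.
F and M between them cover only {2, 5} — a naked pair. Remove those values from G, I, J, K, L.
K must be 4 (only option left). Remove 4 from G, I.
So 8 goes to I.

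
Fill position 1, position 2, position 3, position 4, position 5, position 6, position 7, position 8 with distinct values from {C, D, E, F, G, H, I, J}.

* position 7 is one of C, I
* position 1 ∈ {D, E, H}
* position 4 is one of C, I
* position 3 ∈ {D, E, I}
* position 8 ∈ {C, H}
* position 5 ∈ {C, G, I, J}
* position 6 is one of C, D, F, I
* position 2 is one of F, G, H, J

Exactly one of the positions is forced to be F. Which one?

position 6

position 4 and position 7 share exactly the 2 values {C, I}; by pigeonhole those values go to them, so strike C, I from position 3, position 5, position 6, position 8.
position 8's domain is down to {H}, so position 8 = H. So position 1, position 2 can't be H.
position 1 and position 3 share exactly the 2 values {D, E}; by pigeonhole those values go to them, so strike D, E from position 6.
So F goes to position 6.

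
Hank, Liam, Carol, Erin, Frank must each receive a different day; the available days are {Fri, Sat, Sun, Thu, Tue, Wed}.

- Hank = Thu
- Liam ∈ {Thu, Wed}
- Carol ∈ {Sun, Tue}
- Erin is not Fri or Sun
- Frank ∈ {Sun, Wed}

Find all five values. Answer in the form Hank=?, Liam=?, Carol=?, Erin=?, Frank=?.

Hank=Thu, Liam=Wed, Carol=Tue, Erin=Sat, Frank=Sun

Hank has just one choice, so Hank = Thu. Remove Thu from Liam, Erin.
Liam must be Wed (only option left). Strike Wed from Erin, Frank.
That leaves Frank = Sun. Eliminate Sun elsewhere: Carol.
Carol has just one choice, so Carol = Tue. Eliminate Tue elsewhere: Erin.
That leaves Erin = Sat.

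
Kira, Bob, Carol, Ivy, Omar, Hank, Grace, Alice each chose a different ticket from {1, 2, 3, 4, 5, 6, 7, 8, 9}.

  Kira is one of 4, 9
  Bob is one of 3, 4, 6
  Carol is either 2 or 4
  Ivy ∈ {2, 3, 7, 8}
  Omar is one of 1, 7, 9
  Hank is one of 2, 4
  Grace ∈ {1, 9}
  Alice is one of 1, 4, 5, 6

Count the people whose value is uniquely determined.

3

Carol and Hank between them cover only {2, 4} — a naked pair. Remove those values from Kira, Bob, Ivy, Alice.
That leaves Kira = 9. Remove 9 from Omar, Grace.
That leaves Grace = 1. Remove 1 from Omar, Alice.
That leaves Omar = 7. Remove 7 from Ivy.
Determined: Kira=9, Omar=7, Grace=1. The other people each still have more than one consistent value. That makes 3.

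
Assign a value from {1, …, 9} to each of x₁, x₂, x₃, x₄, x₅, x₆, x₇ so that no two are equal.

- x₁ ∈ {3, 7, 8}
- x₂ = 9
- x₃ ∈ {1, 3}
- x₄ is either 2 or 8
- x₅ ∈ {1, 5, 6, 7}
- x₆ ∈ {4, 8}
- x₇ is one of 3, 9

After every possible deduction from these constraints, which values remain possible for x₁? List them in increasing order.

x₂ has just one choice, so x₂ = 9. Strike 9 from x₇.
x₇ must be 3 (only option left). So x₁, x₃ can't be 3.
x₃ must be 1 (only option left). Remove 1 from x₅.
No further eliminations apply; x₁ can still be any of 7, 8.

7, 8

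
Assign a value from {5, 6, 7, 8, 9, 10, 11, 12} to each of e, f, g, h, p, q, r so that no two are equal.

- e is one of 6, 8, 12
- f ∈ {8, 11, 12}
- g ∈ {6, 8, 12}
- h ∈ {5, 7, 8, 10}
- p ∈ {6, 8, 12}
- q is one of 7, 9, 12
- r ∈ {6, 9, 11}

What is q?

7

e, g, p share exactly the 3 values {6, 8, 12}; by pigeonhole those values go to them, so strike 6, 8, 12 from f, h, q, r.
That leaves f = 11. Strike 11 from r.
r must be 9 (only option left). Remove 9 from q.
So q = 7.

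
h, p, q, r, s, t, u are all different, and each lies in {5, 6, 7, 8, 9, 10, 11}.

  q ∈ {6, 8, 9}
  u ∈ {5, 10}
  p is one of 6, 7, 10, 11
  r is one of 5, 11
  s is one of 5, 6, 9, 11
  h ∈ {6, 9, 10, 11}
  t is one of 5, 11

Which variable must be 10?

u

The 7 variables draw from only 7 values {5, 6, 7, 8, 9, 10, 11}, so each is used; only p can be 7, hence p = 7.
The 6 still-open variables together cover exactly {5, 6, 8, 9, 10, 11} — 6 values for 6 variables — and 8 appears only in q's list, so q = 8.
r and t between them cover only {5, 11} — a naked pair. Remove those values from h, s, u.
So 10 goes to u.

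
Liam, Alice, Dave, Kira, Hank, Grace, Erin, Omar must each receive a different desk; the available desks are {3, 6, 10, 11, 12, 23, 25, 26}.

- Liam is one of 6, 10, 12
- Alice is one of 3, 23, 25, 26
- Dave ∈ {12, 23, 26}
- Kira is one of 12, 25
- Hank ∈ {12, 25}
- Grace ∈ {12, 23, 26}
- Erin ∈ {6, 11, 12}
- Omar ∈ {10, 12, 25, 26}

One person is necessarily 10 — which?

Omar

Among the 8 variables, 3 fits only Alice (and all 8 values in {3, 6, 10, 11, 12, 23, 25, 26} must be used), so Alice = 3.
The 7 still-open variables draw from only 7 values {6, 10, 11, 12, 23, 25, 26}, so each is used; only Erin can be 11, hence Erin = 11.
The 6 still-open variables draw from only 6 values {6, 10, 12, 23, 25, 26}, so each is used; only Liam can be 6, hence Liam = 6.
The 5 still-open variables draw from only 5 values {10, 12, 23, 25, 26}, so each is used; only Omar can be 10, hence Omar = 10.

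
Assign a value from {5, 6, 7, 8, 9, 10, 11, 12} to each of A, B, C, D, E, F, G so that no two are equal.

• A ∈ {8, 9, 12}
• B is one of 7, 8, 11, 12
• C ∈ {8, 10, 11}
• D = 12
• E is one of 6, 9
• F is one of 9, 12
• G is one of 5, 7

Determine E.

6

D must be 12 (only option left). Remove 12 from A, B, F.
F must be 9 (only option left). Remove 9 from A, E.
So E = 6.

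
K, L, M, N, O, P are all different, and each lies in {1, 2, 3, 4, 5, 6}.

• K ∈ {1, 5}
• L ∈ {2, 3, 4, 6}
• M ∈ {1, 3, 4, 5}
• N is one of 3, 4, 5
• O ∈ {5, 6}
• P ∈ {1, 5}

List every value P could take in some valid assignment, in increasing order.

The 6 variables together cover exactly {1, 2, 3, 4, 5, 6} — 6 values for 6 variables — and 2 appears only in L's list, so L = 2.
Among the 5 still-open variables, 6 fits only O (and all 5 values in {1, 3, 4, 5, 6} must be used), so O = 6.
K and P share exactly the 2 values {1, 5}; by pigeonhole those values go to them, so strike 1, 5 from M, N.
No further eliminations apply; P can still be any of 1, 5.

1, 5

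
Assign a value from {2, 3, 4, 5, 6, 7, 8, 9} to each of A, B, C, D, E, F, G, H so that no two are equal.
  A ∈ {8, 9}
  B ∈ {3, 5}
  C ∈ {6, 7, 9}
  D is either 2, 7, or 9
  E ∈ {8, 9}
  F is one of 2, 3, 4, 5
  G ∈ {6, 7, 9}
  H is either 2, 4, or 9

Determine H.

4

The 2 variables A and E are confined to {8, 9}, which locks those values in; drop them from C, D, G, H.
C and G share exactly the 2 values {6, 7}; by pigeonhole those values go to them, so strike 6, 7 from D.
D's domain is down to {2}, so D = 2. So F, H can't be 2.
So H = 4.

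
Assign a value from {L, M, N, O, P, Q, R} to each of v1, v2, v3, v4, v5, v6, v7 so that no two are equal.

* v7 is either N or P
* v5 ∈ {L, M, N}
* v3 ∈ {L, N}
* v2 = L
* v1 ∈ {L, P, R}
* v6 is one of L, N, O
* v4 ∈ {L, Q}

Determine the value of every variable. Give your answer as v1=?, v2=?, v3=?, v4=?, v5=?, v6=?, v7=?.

v2's domain is down to {L}, so v2 = L. Strike L from v1, v3, v4, v5, v6.
That leaves v3 = N. So v5, v6, v7 can't be N.
v4 has just one choice, so v4 = Q.
v5's domain is down to {M}, so v5 = M.
v6's domain is down to {O}, so v6 = O.
v7 must be P (only option left). Remove P from v1.
That leaves v1 = R.

v1=R, v2=L, v3=N, v4=Q, v5=M, v6=O, v7=P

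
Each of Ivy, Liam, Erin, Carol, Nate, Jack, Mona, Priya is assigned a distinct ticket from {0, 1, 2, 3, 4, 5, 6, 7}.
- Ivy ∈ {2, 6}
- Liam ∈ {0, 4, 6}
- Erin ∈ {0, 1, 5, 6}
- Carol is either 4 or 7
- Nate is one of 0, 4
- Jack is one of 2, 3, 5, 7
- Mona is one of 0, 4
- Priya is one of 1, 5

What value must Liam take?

6

Among the 8 variables, 3 fits only Jack (and all 8 values in {0, 1, 2, 3, 4, 5, 6, 7} must be used), so Jack = 3.
The 7 still-open variables together cover exactly {0, 1, 2, 4, 5, 6, 7} — 7 values for 7 variables — and 2 appears only in Ivy's list, so Ivy = 2.
Among the 6 still-open variables, 7 fits only Carol (and all 6 values in {0, 1, 4, 5, 6, 7} must be used), so Carol = 7.
The 2 variables Nate and Mona are confined to {0, 4}, which locks those values in; drop them from Liam, Erin.
So Liam = 6.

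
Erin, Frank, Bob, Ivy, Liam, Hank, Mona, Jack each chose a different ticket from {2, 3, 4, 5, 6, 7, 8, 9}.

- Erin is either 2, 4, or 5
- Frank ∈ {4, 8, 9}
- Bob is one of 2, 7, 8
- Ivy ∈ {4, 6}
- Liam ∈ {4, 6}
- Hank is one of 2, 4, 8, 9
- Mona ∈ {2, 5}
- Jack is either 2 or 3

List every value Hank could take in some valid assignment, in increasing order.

8, 9

The 8 variables draw from only 8 values {2, 3, 4, 5, 6, 7, 8, 9}, so each is used; only Jack can be 3, hence Jack = 3.
Among the 7 still-open variables, 7 fits only Bob (and all 7 values in {2, 4, 5, 6, 7, 8, 9} must be used), so Bob = 7.
Ivy and Liam between them cover only {4, 6} — a naked pair. Remove those values from Erin, Frank, Hank.
The 2 variables Erin and Mona are confined to {2, 5}, which locks those values in; drop them from Hank.
No further eliminations apply; Hank can still be any of 8, 9.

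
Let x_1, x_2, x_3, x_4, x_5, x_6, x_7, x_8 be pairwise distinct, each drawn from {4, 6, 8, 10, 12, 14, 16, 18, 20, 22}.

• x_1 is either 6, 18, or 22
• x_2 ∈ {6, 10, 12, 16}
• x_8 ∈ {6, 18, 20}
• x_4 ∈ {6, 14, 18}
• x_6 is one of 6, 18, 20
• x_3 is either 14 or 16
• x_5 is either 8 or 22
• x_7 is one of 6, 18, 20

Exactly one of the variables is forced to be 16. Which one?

x_3

x_6, x_7, x_8 between them cover only {6, 18, 20} — a naked triple. Remove those values from x_1, x_2, x_4.
That leaves x_1 = 22. Strike 22 from x_5.
That leaves x_4 = 14. Remove 14 from x_3.
So 16 goes to x_3.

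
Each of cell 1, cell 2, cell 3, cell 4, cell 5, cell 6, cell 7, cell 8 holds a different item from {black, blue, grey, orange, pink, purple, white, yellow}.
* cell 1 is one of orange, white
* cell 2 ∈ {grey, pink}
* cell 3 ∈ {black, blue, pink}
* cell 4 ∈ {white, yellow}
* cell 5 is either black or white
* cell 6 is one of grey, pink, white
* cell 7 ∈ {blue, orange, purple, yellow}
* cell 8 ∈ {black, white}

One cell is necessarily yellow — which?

cell 4

The 8 variables together cover exactly {black, blue, grey, orange, pink, purple, white, yellow} — 8 values for 8 variables — and purple appears only in cell 7's list, so cell 7 = purple.
The 7 still-open variables draw from only 7 values {black, blue, grey, orange, pink, white, yellow}, so each is used; only cell 3 can be blue, hence cell 3 = blue.
The 6 still-open variables together cover exactly {black, grey, orange, pink, white, yellow} — 6 values for 6 variables — and orange appears only in cell 1's list, so cell 1 = orange.
The 5 still-open variables draw from only 5 values {black, grey, pink, white, yellow}, so each is used; only cell 4 can be yellow, hence cell 4 = yellow.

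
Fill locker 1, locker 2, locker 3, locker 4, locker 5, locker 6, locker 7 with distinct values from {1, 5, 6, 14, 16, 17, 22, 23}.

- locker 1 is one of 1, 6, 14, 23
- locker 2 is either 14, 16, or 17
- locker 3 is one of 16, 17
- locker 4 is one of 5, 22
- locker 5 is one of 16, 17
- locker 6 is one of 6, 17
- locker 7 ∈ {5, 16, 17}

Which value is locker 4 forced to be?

The 2 variables locker 3 and locker 5 are confined to {16, 17}, which locks those values in; drop them from locker 2, locker 6, locker 7.
locker 2 has just one choice, so locker 2 = 14. Strike 14 from locker 1.
locker 6 must be 6 (only option left). Eliminate 6 elsewhere: locker 1.
That leaves locker 7 = 5. Strike 5 from locker 4.
So locker 4 = 22.

22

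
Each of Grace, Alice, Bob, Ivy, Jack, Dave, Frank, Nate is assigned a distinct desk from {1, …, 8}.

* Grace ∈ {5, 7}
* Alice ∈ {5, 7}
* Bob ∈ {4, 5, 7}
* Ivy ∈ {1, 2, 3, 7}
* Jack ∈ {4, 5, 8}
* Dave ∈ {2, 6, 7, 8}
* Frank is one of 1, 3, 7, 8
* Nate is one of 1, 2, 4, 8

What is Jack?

8

The 8 variables draw from only 8 values {1, 2, 3, 4, 5, 6, 7, 8}, so each is used; only Dave can be 6, hence Dave = 6.
Grace and Alice between them cover only {5, 7} — a naked pair. Remove those values from Bob, Ivy, Jack, Frank.
Bob's domain is down to {4}, so Bob = 4. Strike 4 from Jack, Nate.
So Jack = 8.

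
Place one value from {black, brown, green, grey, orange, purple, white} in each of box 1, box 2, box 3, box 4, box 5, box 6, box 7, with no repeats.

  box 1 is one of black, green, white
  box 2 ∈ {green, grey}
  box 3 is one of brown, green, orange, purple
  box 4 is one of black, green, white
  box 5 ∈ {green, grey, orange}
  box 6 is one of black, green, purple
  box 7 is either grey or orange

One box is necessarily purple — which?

Among the 7 variables, brown fits only box 3 (and all 7 values in {black, brown, green, grey, orange, purple, white} must be used), so box 3 = brown.
The 6 still-open variables together cover exactly {black, green, grey, orange, purple, white} — 6 values for 6 variables — and purple appears only in box 6's list, so box 6 = purple.

box 6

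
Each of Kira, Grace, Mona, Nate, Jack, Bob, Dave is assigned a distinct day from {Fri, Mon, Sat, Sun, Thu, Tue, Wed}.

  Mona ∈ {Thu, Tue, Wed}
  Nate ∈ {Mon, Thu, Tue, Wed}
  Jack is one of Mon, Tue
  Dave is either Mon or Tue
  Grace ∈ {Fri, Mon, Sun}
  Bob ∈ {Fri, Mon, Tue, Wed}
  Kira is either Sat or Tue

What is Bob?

Fri

The 7 variables together cover exactly {Fri, Mon, Sat, Sun, Thu, Tue, Wed} — 7 values for 7 variables — and Sat appears only in Kira's list, so Kira = Sat.
Among the 6 still-open variables, Sun fits only Grace (and all 6 values in {Fri, Mon, Sun, Thu, Tue, Wed} must be used), so Grace = Sun.
The 5 still-open variables together cover exactly {Fri, Mon, Thu, Tue, Wed} — 5 values for 5 variables — and Fri appears only in Bob's list, so Bob = Fri.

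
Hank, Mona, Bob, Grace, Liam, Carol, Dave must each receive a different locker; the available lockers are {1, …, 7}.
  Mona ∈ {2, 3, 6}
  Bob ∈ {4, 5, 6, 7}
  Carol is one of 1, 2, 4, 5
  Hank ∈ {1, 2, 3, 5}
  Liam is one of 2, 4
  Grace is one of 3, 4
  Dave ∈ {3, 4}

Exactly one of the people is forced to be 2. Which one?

Liam

The 7 variables together cover exactly {1, 2, 3, 4, 5, 6, 7} — 7 values for 7 variables — and 7 appears only in Bob's list, so Bob = 7.
The 6 still-open variables together cover exactly {1, 2, 3, 4, 5, 6} — 6 values for 6 variables — and 6 appears only in Mona's list, so Mona = 6.
Grace and Dave share exactly the 2 values {3, 4}; by pigeonhole those values go to them, so strike 3, 4 from Hank, Liam, Carol.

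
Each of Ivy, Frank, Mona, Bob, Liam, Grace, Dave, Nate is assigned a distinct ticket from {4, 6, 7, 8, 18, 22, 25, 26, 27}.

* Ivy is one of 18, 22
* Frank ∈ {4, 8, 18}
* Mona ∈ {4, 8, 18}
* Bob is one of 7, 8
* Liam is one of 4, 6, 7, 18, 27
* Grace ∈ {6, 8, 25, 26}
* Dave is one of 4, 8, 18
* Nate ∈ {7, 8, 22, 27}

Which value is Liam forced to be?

6

Frank, Mona, Dave between them cover only {4, 8, 18} — a naked triple. Remove those values from Ivy, Bob, Liam, Grace, Nate.
That leaves Ivy = 22. Remove 22 from Nate.
Bob's domain is down to {7}, so Bob = 7. So Liam, Nate can't be 7.
Nate has just one choice, so Nate = 27. So Liam can't be 27.
So Liam = 6.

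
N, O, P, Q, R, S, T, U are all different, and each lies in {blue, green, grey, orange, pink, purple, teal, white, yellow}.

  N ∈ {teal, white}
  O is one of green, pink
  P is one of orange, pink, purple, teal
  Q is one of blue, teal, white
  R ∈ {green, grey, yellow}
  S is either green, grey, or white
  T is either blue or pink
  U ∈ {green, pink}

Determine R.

O and U between them cover only {green, pink} — a naked pair. Remove those values from P, R, S, T.
That leaves T = blue. Eliminate blue elsewhere: Q.
The 2 variables N and Q are confined to {teal, white}, which locks those values in; drop them from P, S.
S has just one choice, so S = grey. Eliminate grey elsewhere: R.
So R = yellow.

yellow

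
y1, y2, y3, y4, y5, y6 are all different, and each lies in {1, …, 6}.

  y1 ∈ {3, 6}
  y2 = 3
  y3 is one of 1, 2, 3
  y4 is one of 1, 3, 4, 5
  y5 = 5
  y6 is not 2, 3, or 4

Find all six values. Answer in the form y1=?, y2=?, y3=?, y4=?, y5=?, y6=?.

y1=6, y2=3, y3=2, y4=4, y5=5, y6=1

y2 has just one choice, so y2 = 3. Strike 3 from y1, y3, y4.
That leaves y5 = 5. So y4, y6 can't be 5.
y1 has just one choice, so y1 = 6. Strike 6 from y6.
y6 must be 1 (only option left). Strike 1 from y3, y4.
y3 must be 2 (only option left).
y4 has just one choice, so y4 = 4.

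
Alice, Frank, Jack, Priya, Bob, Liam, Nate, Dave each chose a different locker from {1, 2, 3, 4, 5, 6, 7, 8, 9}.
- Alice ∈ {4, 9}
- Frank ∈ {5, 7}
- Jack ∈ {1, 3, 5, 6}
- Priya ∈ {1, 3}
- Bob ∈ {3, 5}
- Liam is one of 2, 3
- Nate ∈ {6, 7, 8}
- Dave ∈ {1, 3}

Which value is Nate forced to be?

The 2 variables Priya and Dave are confined to {1, 3}, which locks those values in; drop them from Jack, Bob, Liam.
That leaves Bob = 5. So Frank, Jack can't be 5.
That leaves Liam = 2.
Frank's domain is down to {7}, so Frank = 7. Eliminate 7 elsewhere: Nate.
Jack must be 6 (only option left). Eliminate 6 elsewhere: Nate.
So Nate = 8.

8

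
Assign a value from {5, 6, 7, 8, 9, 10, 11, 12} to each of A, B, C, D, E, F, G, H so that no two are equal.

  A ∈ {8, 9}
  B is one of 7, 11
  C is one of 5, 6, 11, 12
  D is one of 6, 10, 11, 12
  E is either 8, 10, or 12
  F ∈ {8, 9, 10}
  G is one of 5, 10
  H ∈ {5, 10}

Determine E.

12

Among the 8 variables, 7 fits only B (and all 8 values in {5, 6, 7, 8, 9, 10, 11, 12} must be used), so B = 7.
The 2 variables G and H are confined to {5, 10}, which locks those values in; drop them from C, D, E, F.
The 2 variables A and F are confined to {8, 9}, which locks those values in; drop them from E.
So E = 12.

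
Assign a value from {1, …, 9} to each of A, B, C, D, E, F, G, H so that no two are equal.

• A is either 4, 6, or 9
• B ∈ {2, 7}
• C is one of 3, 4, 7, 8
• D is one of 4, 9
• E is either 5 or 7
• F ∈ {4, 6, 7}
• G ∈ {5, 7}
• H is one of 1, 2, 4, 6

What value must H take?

1

The 2 variables E and G are confined to {5, 7}, which locks those values in; drop them from B, C, F.
That leaves B = 2. Strike 2 from H.
A, D, F between them cover only {4, 6, 9} — a naked triple. Remove those values from C, H.
So H = 1.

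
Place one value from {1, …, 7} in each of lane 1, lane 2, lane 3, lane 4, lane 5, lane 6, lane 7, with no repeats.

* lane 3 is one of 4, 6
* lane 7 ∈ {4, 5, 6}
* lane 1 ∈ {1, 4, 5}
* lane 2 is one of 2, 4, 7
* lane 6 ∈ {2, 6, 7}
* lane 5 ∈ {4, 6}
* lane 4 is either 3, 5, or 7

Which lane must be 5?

lane 7

The 7 variables together cover exactly {1, 2, 3, 4, 5, 6, 7} — 7 values for 7 variables — and 1 appears only in lane 1's list, so lane 1 = 1.
Among the 6 still-open variables, 3 fits only lane 4 (and all 6 values in {2, 3, 4, 5, 6, 7} must be used), so lane 4 = 3.
The 5 still-open variables draw from only 5 values {2, 4, 5, 6, 7}, so each is used; only lane 7 can be 5, hence lane 7 = 5.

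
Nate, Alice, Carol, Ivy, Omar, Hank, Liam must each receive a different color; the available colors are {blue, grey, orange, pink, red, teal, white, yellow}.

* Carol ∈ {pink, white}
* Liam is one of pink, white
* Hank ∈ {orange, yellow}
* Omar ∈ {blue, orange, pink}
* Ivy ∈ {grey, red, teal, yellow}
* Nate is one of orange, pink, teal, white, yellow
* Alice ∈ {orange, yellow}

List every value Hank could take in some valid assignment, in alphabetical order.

orange, yellow

Alice and Hank between them cover only {orange, yellow} — a naked pair. Remove those values from Nate, Ivy, Omar.
Carol and Liam share exactly the 2 values {pink, white}; by pigeonhole those values go to them, so strike pink, white from Nate, Omar.
Nate has just one choice, so Nate = teal. Strike teal from Ivy.
That leaves Omar = blue.
No further eliminations apply; Hank can still be any of orange, yellow.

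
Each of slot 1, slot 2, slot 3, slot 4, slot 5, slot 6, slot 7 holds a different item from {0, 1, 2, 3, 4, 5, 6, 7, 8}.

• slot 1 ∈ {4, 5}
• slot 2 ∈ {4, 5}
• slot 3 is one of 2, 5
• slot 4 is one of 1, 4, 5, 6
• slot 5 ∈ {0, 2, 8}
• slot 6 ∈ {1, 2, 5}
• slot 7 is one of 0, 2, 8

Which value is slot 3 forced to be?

2

The 7 variables together cover exactly {0, 1, 2, 4, 5, 6, 8} — 7 values for 7 variables — and 6 appears only in slot 4's list, so slot 4 = 6.
The 6 still-open variables draw from only 6 values {0, 1, 2, 4, 5, 8}, so each is used; only slot 6 can be 1, hence slot 6 = 1.
The 2 variables slot 1 and slot 2 are confined to {4, 5}, which locks those values in; drop them from slot 3.
So slot 3 = 2.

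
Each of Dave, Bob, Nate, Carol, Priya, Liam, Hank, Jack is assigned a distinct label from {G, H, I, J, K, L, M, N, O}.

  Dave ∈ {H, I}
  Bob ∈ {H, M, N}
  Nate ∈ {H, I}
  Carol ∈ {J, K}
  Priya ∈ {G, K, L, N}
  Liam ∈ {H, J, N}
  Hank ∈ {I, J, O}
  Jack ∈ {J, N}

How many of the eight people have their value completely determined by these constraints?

Dave and Nate share exactly the 2 values {H, I}; by pigeonhole those values go to them, so strike H, I from Bob, Liam, Hank.
Liam and Jack share exactly the 2 values {J, N}; by pigeonhole those values go to them, so strike J, N from Bob, Carol, Priya, Hank.
Bob's domain is down to {M}, so Bob = M.
That leaves Carol = K. Strike K from Priya.
Hank has just one choice, so Hank = O.
Determined: Bob=M, Carol=K, Hank=O. The other people each still have more than one consistent value. That makes 3.

3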